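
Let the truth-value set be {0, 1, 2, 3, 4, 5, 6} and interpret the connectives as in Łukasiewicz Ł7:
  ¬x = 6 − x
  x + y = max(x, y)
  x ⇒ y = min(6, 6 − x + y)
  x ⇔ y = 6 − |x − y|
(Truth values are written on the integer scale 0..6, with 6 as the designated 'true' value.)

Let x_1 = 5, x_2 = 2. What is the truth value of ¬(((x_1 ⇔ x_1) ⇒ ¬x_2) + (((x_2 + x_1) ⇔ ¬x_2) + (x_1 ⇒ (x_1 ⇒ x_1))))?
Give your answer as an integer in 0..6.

0

x_1 ⇔ x_1 = 5 ⇔ 5 = 6
¬x_2 = ¬2 = 4
(x_1 ⇔ x_1) ⇒ ¬x_2 = 6 ⇒ 4 = 4
x_2 + x_1 = 2 + 5 = 5
¬x_2 = ¬2 = 4
(x_2 + x_1) ⇔ ¬x_2 = 5 ⇔ 4 = 5
x_1 ⇒ x_1 = 5 ⇒ 5 = 6
x_1 ⇒ (x_1 ⇒ x_1) = 5 ⇒ 6 = 6
((x_2 + x_1) ⇔ ¬x_2) + (x_1 ⇒ (x_1 ⇒ x_1)) = 5 + 6 = 6
((x_1 ⇔ x_1) ⇒ ¬x_2) + (((x_2 + x_1) ⇔ ¬x_2) + (x_1 ⇒ (x_1 ⇒ x_1))) = 4 + 6 = 6
¬(((x_1 ⇔ x_1) ⇒ ¬x_2) + (((x_2 + x_1) ⇔ ¬x_2) + (x_1 ⇒ (x_1 ⇒ x_1)))) = ¬6 = 0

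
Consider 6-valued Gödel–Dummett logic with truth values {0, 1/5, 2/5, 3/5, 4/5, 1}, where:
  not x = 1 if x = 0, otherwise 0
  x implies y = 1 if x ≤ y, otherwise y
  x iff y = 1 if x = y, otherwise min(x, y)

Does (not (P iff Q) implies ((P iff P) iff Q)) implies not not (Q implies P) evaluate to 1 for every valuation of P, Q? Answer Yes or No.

Counterexample: take P = 0, Q = 1/5.
P iff Q = 0 iff 1/5 = 0
not (P iff Q) = not 0 = 1
P iff P = 0 iff 0 = 1
(P iff P) iff Q = 1 iff 1/5 = 1/5
not (P iff Q) implies ((P iff P) iff Q) = 1 implies 1/5 = 1/5
Q implies P = 1/5 implies 0 = 0
not (Q implies P) = not 0 = 1
not not (Q implies P) = not 1 = 0
(not (P iff Q) implies ((P iff P) iff Q)) implies not not (Q implies P) = 1/5 implies 0 = 0
This gives 0 ≠ 1.

No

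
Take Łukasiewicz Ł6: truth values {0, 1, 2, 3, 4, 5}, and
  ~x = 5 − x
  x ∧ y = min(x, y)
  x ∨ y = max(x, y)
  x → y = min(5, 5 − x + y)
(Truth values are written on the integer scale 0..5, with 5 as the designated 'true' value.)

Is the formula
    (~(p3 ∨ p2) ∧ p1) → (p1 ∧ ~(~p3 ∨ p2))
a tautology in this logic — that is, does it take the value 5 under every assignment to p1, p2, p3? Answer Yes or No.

No

Counterexample: take p1 = 1, p2 = 0, p3 = 0.
p3 ∨ p2 = 0 ∨ 0 = 0
~(p3 ∨ p2) = ~0 = 5
~(p3 ∨ p2) ∧ p1 = 5 ∧ 1 = 1
~p3 = ~0 = 5
~p3 ∨ p2 = 5 ∨ 0 = 5
~(~p3 ∨ p2) = ~5 = 0
p1 ∧ ~(~p3 ∨ p2) = 1 ∧ 0 = 0
(~(p3 ∨ p2) ∧ p1) → (p1 ∧ ~(~p3 ∨ p2)) = 1 → 0 = 4
This gives 4 ≠ 5.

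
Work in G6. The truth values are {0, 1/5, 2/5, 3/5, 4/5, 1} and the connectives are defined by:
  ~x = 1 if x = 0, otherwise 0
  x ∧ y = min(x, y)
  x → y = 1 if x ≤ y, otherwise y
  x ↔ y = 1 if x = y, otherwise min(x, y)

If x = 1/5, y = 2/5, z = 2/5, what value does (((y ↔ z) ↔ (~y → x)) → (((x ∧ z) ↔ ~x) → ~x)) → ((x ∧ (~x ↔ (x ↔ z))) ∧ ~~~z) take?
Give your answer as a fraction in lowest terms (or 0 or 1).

0

y ↔ z = 2/5 ↔ 2/5 = 1
~y = ~2/5 = 0
~y → x = 0 → 1/5 = 1
(y ↔ z) ↔ (~y → x) = 1 ↔ 1 = 1
x ∧ z = 1/5 ∧ 2/5 = 1/5
~x = ~1/5 = 0
(x ∧ z) ↔ ~x = 1/5 ↔ 0 = 0
~x = ~1/5 = 0
((x ∧ z) ↔ ~x) → ~x = 0 → 0 = 1
((y ↔ z) ↔ (~y → x)) → (((x ∧ z) ↔ ~x) → ~x) = 1 → 1 = 1
~x = ~1/5 = 0
x ↔ z = 1/5 ↔ 2/5 = 1/5
~x ↔ (x ↔ z) = 0 ↔ 1/5 = 0
x ∧ (~x ↔ (x ↔ z)) = 1/5 ∧ 0 = 0
~z = ~2/5 = 0
~~z = ~0 = 1
~~~z = ~1 = 0
(x ∧ (~x ↔ (x ↔ z))) ∧ ~~~z = 0 ∧ 0 = 0
(((y ↔ z) ↔ (~y → x)) → (((x ∧ z) ↔ ~x) → ~x)) → ((x ∧ (~x ↔ (x ↔ z))) ∧ ~~~z) = 1 → 0 = 0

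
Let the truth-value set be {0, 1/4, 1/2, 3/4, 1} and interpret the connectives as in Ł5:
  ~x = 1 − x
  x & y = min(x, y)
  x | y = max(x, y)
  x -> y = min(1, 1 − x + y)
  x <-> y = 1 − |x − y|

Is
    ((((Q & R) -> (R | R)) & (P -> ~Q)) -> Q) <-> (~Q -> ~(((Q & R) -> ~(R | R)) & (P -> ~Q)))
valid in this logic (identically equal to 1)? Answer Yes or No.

Counterexample: take P = 0, Q = 1/4, R = 1.
Q & R = 1/4 & 1 = 1/4
R | R = 1 | 1 = 1
(Q & R) -> (R | R) = 1/4 -> 1 = 1
~Q = ~1/4 = 3/4
P -> ~Q = 0 -> 3/4 = 1
((Q & R) -> (R | R)) & (P -> ~Q) = 1 & 1 = 1
(((Q & R) -> (R | R)) & (P -> ~Q)) -> Q = 1 -> 1/4 = 1/4
~Q = ~1/4 = 3/4
Q & R = 1/4 & 1 = 1/4
R | R = 1 | 1 = 1
~(R | R) = ~1 = 0
(Q & R) -> ~(R | R) = 1/4 -> 0 = 3/4
~Q = ~1/4 = 3/4
P -> ~Q = 0 -> 3/4 = 1
((Q & R) -> ~(R | R)) & (P -> ~Q) = 3/4 & 1 = 3/4
~(((Q & R) -> ~(R | R)) & (P -> ~Q)) = ~3/4 = 1/4
~Q -> ~(((Q & R) -> ~(R | R)) & (P -> ~Q)) = 3/4 -> 1/4 = 1/2
((((Q & R) -> (R | R)) & (P -> ~Q)) -> Q) <-> (~Q -> ~(((Q & R) -> ~(R | R)) & (P -> ~Q))) = 1/4 <-> 1/2 = 3/4
This gives 3/4 ≠ 1.

No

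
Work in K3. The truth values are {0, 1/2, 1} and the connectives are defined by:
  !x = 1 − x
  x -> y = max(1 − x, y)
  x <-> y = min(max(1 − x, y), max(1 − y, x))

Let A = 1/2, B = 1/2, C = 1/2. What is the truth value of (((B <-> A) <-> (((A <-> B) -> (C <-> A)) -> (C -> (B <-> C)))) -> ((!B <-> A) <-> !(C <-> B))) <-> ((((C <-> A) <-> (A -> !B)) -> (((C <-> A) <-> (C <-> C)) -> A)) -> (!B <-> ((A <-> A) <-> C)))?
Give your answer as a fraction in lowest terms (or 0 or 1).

1/2

B <-> A = 1/2 <-> 1/2 = 1/2
A <-> B = 1/2 <-> 1/2 = 1/2
C <-> A = 1/2 <-> 1/2 = 1/2
(A <-> B) -> (C <-> A) = 1/2 -> 1/2 = 1/2
B <-> C = 1/2 <-> 1/2 = 1/2
C -> (B <-> C) = 1/2 -> 1/2 = 1/2
((A <-> B) -> (C <-> A)) -> (C -> (B <-> C)) = 1/2 -> 1/2 = 1/2
(B <-> A) <-> (((A <-> B) -> (C <-> A)) -> (C -> (B <-> C))) = 1/2 <-> 1/2 = 1/2
!B = !1/2 = 1/2
!B <-> A = 1/2 <-> 1/2 = 1/2
C <-> B = 1/2 <-> 1/2 = 1/2
!(C <-> B) = !1/2 = 1/2
(!B <-> A) <-> !(C <-> B) = 1/2 <-> 1/2 = 1/2
((B <-> A) <-> (((A <-> B) -> (C <-> A)) -> (C -> (B <-> C)))) -> ((!B <-> A) <-> !(C <-> B)) = 1/2 -> 1/2 = 1/2
C <-> A = 1/2 <-> 1/2 = 1/2
!B = !1/2 = 1/2
A -> !B = 1/2 -> 1/2 = 1/2
(C <-> A) <-> (A -> !B) = 1/2 <-> 1/2 = 1/2
C <-> A = 1/2 <-> 1/2 = 1/2
C <-> C = 1/2 <-> 1/2 = 1/2
(C <-> A) <-> (C <-> C) = 1/2 <-> 1/2 = 1/2
((C <-> A) <-> (C <-> C)) -> A = 1/2 -> 1/2 = 1/2
((C <-> A) <-> (A -> !B)) -> (((C <-> A) <-> (C <-> C)) -> A) = 1/2 -> 1/2 = 1/2
!B = !1/2 = 1/2
A <-> A = 1/2 <-> 1/2 = 1/2
(A <-> A) <-> C = 1/2 <-> 1/2 = 1/2
!B <-> ((A <-> A) <-> C) = 1/2 <-> 1/2 = 1/2
(((C <-> A) <-> (A -> !B)) -> (((C <-> A) <-> (C <-> C)) -> A)) -> (!B <-> ((A <-> A) <-> C)) = 1/2 -> 1/2 = 1/2
(((B <-> A) <-> (((A <-> B) -> (C <-> A)) -> (C -> (B <-> C)))) -> ((!B <-> A) <-> !(C <-> B))) <-> ((((C <-> A) <-> (A -> !B)) -> (((C <-> A) <-> (C <-> C)) -> A)) -> (!B <-> ((A <-> A) <-> C))) = 1/2 <-> 1/2 = 1/2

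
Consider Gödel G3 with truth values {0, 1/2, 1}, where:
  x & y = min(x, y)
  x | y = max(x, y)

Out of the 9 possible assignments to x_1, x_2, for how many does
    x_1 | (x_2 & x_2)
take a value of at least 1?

5

x_1 = 0, x_2 = 0 ↦ 0  <
x_1 = 0, x_2 = 1/2 ↦ 1/2  <
x_1 = 0, x_2 = 1 ↦ 1  ≥
x_1 = 1/2, x_2 = 0 ↦ 1/2  <
x_1 = 1/2, x_2 = 1/2 ↦ 1/2  <
x_1 = 1/2, x_2 = 1 ↦ 1  ≥
x_1 = 1, x_2 = 0 ↦ 1  ≥
x_1 = 1, x_2 = 1/2 ↦ 1  ≥
x_1 = 1, x_2 = 1 ↦ 1  ≥
So 5 of the 9 assignments meet the threshold.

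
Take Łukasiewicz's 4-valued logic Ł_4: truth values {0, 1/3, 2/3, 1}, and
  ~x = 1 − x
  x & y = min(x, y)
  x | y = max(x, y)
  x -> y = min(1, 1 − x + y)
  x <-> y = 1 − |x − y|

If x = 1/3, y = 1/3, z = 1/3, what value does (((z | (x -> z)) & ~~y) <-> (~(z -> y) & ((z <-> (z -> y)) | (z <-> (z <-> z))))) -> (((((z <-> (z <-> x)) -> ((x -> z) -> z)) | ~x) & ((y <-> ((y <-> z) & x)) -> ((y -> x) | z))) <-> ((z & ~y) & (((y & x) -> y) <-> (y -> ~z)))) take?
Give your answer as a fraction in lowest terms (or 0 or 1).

x -> z = 1/3 -> 1/3 = 1
z | (x -> z) = 1/3 | 1 = 1
~y = ~1/3 = 2/3
~~y = ~2/3 = 1/3
(z | (x -> z)) & ~~y = 1 & 1/3 = 1/3
z -> y = 1/3 -> 1/3 = 1
~(z -> y) = ~1 = 0
z -> y = 1/3 -> 1/3 = 1
z <-> (z -> y) = 1/3 <-> 1 = 1/3
z <-> z = 1/3 <-> 1/3 = 1
z <-> (z <-> z) = 1/3 <-> 1 = 1/3
(z <-> (z -> y)) | (z <-> (z <-> z)) = 1/3 | 1/3 = 1/3
~(z -> y) & ((z <-> (z -> y)) | (z <-> (z <-> z))) = 0 & 1/3 = 0
((z | (x -> z)) & ~~y) <-> (~(z -> y) & ((z <-> (z -> y)) | (z <-> (z <-> z)))) = 1/3 <-> 0 = 2/3
z <-> x = 1/3 <-> 1/3 = 1
z <-> (z <-> x) = 1/3 <-> 1 = 1/3
x -> z = 1/3 -> 1/3 = 1
(x -> z) -> z = 1 -> 1/3 = 1/3
(z <-> (z <-> x)) -> ((x -> z) -> z) = 1/3 -> 1/3 = 1
~x = ~1/3 = 2/3
((z <-> (z <-> x)) -> ((x -> z) -> z)) | ~x = 1 | 2/3 = 1
y <-> z = 1/3 <-> 1/3 = 1
(y <-> z) & x = 1 & 1/3 = 1/3
y <-> ((y <-> z) & x) = 1/3 <-> 1/3 = 1
y -> x = 1/3 -> 1/3 = 1
(y -> x) | z = 1 | 1/3 = 1
(y <-> ((y <-> z) & x)) -> ((y -> x) | z) = 1 -> 1 = 1
(((z <-> (z <-> x)) -> ((x -> z) -> z)) | ~x) & ((y <-> ((y <-> z) & x)) -> ((y -> x) | z)) = 1 & 1 = 1
~y = ~1/3 = 2/3
z & ~y = 1/3 & 2/3 = 1/3
y & x = 1/3 & 1/3 = 1/3
(y & x) -> y = 1/3 -> 1/3 = 1
~z = ~1/3 = 2/3
y -> ~z = 1/3 -> 2/3 = 1
((y & x) -> y) <-> (y -> ~z) = 1 <-> 1 = 1
(z & ~y) & (((y & x) -> y) <-> (y -> ~z)) = 1/3 & 1 = 1/3
((((z <-> (z <-> x)) -> ((x -> z) -> z)) | ~x) & ((y <-> ((y <-> z) & x)) -> ((y -> x) | z))) <-> ((z & ~y) & (((y & x) -> y) <-> (y -> ~z))) = 1 <-> 1/3 = 1/3
(((z | (x -> z)) & ~~y) <-> (~(z -> y) & ((z <-> (z -> y)) | (z <-> (z <-> z))))) -> (((((z <-> (z <-> x)) -> ((x -> z) -> z)) | ~x) & ((y <-> ((y <-> z) & x)) -> ((y -> x) | z))) <-> ((z & ~y) & (((y & x) -> y) <-> (y -> ~z)))) = 2/3 -> 1/3 = 2/3

2/3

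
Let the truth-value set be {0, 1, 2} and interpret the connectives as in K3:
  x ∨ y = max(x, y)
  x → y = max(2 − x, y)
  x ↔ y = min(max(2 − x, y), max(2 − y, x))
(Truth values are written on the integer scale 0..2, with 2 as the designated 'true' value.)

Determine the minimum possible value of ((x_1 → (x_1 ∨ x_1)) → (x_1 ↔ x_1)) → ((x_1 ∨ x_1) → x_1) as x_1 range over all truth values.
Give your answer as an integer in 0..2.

1

Take x_1 = 1:
x_1 ∨ x_1 = 1 ∨ 1 = 1
x_1 → (x_1 ∨ x_1) = 1 → 1 = 1
x_1 ↔ x_1 = 1 ↔ 1 = 1
(x_1 → (x_1 ∨ x_1)) → (x_1 ↔ x_1) = 1 → 1 = 1
x_1 ∨ x_1 = 1 ∨ 1 = 1
(x_1 ∨ x_1) → x_1 = 1 → 1 = 1
((x_1 → (x_1 ∨ x_1)) → (x_1 ↔ x_1)) → ((x_1 ∨ x_1) → x_1) = 1 → 1 = 1
No assignment yields a value below 1, so this is the minimum.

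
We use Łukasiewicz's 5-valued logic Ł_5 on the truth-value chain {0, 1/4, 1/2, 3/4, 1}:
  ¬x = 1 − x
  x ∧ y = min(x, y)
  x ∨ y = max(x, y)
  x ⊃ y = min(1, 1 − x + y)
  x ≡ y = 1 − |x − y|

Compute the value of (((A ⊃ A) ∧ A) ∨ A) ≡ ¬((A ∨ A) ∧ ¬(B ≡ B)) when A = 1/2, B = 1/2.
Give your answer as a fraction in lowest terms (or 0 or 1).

A ⊃ A = 1/2 ⊃ 1/2 = 1
(A ⊃ A) ∧ A = 1 ∧ 1/2 = 1/2
((A ⊃ A) ∧ A) ∨ A = 1/2 ∨ 1/2 = 1/2
A ∨ A = 1/2 ∨ 1/2 = 1/2
B ≡ B = 1/2 ≡ 1/2 = 1
¬(B ≡ B) = ¬1 = 0
(A ∨ A) ∧ ¬(B ≡ B) = 1/2 ∧ 0 = 0
¬((A ∨ A) ∧ ¬(B ≡ B)) = ¬0 = 1
(((A ⊃ A) ∧ A) ∨ A) ≡ ¬((A ∨ A) ∧ ¬(B ≡ B)) = 1/2 ≡ 1 = 1/2

1/2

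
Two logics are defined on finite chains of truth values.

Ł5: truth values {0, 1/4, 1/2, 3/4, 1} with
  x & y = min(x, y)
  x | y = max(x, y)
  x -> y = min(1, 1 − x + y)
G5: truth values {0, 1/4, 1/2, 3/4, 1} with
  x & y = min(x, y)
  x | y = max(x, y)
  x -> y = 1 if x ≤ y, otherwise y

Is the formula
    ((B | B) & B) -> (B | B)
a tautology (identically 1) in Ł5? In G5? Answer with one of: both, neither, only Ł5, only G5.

both

In Ł5: every assignment gives 1 — tautology.
In G5: every assignment gives 1 — tautology.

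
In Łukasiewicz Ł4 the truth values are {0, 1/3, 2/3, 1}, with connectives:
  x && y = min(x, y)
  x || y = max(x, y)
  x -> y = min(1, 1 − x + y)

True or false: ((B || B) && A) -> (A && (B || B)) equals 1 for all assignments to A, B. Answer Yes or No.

Yes

A = 0, B = 0 ↦ 1
A = 0, B = 1/3 ↦ 1
A = 0, B = 2/3 ↦ 1
A = 0, B = 1 ↦ 1
A = 1/3, B = 0 ↦ 1
A = 1/3, B = 1/3 ↦ 1
A = 1/3, B = 2/3 ↦ 1
A = 1/3, B = 1 ↦ 1
A = 2/3, B = 0 ↦ 1
A = 2/3, B = 1/3 ↦ 1
A = 2/3, B = 2/3 ↦ 1
A = 2/3, B = 1 ↦ 1
A = 1, B = 0 ↦ 1
A = 1, B = 1/3 ↦ 1
A = 1, B = 2/3 ↦ 1
A = 1, B = 1 ↦ 1
Every assignment gives a value ≥ 1.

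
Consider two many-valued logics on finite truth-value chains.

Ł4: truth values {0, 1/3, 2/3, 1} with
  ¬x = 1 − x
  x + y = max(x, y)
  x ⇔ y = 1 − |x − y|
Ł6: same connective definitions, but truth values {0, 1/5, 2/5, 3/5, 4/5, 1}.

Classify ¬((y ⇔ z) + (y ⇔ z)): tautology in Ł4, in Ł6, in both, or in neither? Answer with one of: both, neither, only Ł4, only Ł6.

In Ł4: at y = 0, z = 0 the value is 0 — not a tautology.
In Ł6: at y = 0, z = 0 the value is 0 — not a tautology.

neither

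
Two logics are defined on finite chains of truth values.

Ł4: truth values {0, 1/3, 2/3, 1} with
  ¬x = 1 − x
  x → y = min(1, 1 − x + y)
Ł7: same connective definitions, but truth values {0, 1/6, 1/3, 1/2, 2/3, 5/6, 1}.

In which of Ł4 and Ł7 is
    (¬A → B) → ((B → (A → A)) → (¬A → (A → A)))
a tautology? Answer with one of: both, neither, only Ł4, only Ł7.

both

In Ł4: every assignment gives 1 — tautology.
In Ł7: every assignment gives 1 — tautology.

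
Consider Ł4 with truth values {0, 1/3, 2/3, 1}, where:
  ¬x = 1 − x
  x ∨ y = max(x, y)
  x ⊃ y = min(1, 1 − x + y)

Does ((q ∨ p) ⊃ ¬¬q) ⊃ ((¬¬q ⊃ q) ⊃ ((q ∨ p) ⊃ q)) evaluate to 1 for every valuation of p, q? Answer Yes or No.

Yes

p = 0, q = 0 ↦ 1
p = 0, q = 1/3 ↦ 1
p = 0, q = 2/3 ↦ 1
p = 0, q = 1 ↦ 1
p = 1/3, q = 0 ↦ 1
p = 1/3, q = 1/3 ↦ 1
p = 1/3, q = 2/3 ↦ 1
p = 1/3, q = 1 ↦ 1
p = 2/3, q = 0 ↦ 1
p = 2/3, q = 1/3 ↦ 1
p = 2/3, q = 2/3 ↦ 1
p = 2/3, q = 1 ↦ 1
p = 1, q = 0 ↦ 1
p = 1, q = 1/3 ↦ 1
p = 1, q = 2/3 ↦ 1
p = 1, q = 1 ↦ 1
Every assignment gives a value ≥ 1.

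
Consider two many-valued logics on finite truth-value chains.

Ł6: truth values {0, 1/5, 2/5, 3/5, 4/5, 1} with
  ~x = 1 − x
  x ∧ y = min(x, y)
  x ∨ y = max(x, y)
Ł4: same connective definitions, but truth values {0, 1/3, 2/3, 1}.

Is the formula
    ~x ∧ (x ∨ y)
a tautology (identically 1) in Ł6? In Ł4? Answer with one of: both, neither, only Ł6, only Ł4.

neither

In Ł6: at x = 0, y = 0 the value is 0 — not a tautology.
In Ł4: at x = 0, y = 0 the value is 0 — not a tautology.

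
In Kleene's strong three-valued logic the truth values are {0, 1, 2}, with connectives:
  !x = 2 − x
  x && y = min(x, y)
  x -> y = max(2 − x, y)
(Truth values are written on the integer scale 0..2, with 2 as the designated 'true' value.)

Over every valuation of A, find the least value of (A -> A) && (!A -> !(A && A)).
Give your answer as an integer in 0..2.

Take A = 1:
A -> A = 1 -> 1 = 1
!A = !1 = 1
A && A = 1 && 1 = 1
!(A && A) = !1 = 1
!A -> !(A && A) = 1 -> 1 = 1
(A -> A) && (!A -> !(A && A)) = 1 && 1 = 1
No assignment yields a value below 1, so this is the minimum.

1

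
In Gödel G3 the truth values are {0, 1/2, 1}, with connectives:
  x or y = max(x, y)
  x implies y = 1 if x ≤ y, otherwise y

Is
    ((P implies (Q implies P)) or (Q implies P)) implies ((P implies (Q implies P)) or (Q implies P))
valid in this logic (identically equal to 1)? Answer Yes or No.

Yes

P = 0, Q = 0 ↦ 1
P = 0, Q = 1/2 ↦ 1
P = 0, Q = 1 ↦ 1
P = 1/2, Q = 0 ↦ 1
P = 1/2, Q = 1/2 ↦ 1
P = 1/2, Q = 1 ↦ 1
P = 1, Q = 0 ↦ 1
P = 1, Q = 1/2 ↦ 1
P = 1, Q = 1 ↦ 1
Every assignment gives a value ≥ 1.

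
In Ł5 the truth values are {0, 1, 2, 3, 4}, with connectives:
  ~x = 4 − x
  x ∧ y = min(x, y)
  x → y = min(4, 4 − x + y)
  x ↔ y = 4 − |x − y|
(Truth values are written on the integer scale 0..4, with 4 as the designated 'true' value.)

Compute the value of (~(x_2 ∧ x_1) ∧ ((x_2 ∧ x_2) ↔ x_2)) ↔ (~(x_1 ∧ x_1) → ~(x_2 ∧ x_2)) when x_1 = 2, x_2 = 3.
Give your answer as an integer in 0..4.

3

x_2 ∧ x_1 = 3 ∧ 2 = 2
~(x_2 ∧ x_1) = ~2 = 2
x_2 ∧ x_2 = 3 ∧ 3 = 3
(x_2 ∧ x_2) ↔ x_2 = 3 ↔ 3 = 4
~(x_2 ∧ x_1) ∧ ((x_2 ∧ x_2) ↔ x_2) = 2 ∧ 4 = 2
x_1 ∧ x_1 = 2 ∧ 2 = 2
~(x_1 ∧ x_1) = ~2 = 2
x_2 ∧ x_2 = 3 ∧ 3 = 3
~(x_2 ∧ x_2) = ~3 = 1
~(x_1 ∧ x_1) → ~(x_2 ∧ x_2) = 2 → 1 = 3
(~(x_2 ∧ x_1) ∧ ((x_2 ∧ x_2) ↔ x_2)) ↔ (~(x_1 ∧ x_1) → ~(x_2 ∧ x_2)) = 2 ↔ 3 = 3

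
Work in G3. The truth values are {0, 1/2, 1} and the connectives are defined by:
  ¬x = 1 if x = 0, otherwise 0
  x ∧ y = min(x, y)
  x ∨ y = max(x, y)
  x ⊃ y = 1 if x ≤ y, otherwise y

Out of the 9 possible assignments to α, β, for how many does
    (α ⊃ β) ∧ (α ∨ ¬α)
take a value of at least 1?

α = 0, β = 0 ↦ 1  ≥
α = 0, β = 1/2 ↦ 1  ≥
α = 0, β = 1 ↦ 1  ≥
α = 1/2, β = 0 ↦ 0  <
α = 1/2, β = 1/2 ↦ 1/2  <
α = 1/2, β = 1 ↦ 1/2  <
α = 1, β = 0 ↦ 0  <
α = 1, β = 1/2 ↦ 1/2  <
α = 1, β = 1 ↦ 1  ≥
So 4 of the 9 assignments meet the threshold.

4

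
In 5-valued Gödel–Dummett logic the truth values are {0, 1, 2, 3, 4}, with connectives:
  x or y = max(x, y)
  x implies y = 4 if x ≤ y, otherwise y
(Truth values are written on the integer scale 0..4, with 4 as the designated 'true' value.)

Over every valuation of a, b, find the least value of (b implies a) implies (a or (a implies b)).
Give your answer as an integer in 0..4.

1

Take a = 1, b = 0:
b implies a = 0 implies 1 = 4
a implies b = 1 implies 0 = 0
a or (a implies b) = 1 or 0 = 1
(b implies a) implies (a or (a implies b)) = 4 implies 1 = 1
No assignment yields a value below 1, so this is the minimum.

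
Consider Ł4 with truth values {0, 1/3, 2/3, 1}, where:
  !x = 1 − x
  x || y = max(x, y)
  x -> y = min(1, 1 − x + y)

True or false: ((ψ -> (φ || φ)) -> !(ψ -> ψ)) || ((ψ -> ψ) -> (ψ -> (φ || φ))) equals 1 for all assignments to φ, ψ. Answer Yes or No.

Counterexample: take φ = 0, ψ = 1/3.
φ || φ = 0 || 0 = 0
ψ -> (φ || φ) = 1/3 -> 0 = 2/3
ψ -> ψ = 1/3 -> 1/3 = 1
!(ψ -> ψ) = !1 = 0
(ψ -> (φ || φ)) -> !(ψ -> ψ) = 2/3 -> 0 = 1/3
ψ -> ψ = 1/3 -> 1/3 = 1
φ || φ = 0 || 0 = 0
ψ -> (φ || φ) = 1/3 -> 0 = 2/3
(ψ -> ψ) -> (ψ -> (φ || φ)) = 1 -> 2/3 = 2/3
((ψ -> (φ || φ)) -> !(ψ -> ψ)) || ((ψ -> ψ) -> (ψ -> (φ || φ))) = 1/3 || 2/3 = 2/3
This gives 2/3 ≠ 1.

No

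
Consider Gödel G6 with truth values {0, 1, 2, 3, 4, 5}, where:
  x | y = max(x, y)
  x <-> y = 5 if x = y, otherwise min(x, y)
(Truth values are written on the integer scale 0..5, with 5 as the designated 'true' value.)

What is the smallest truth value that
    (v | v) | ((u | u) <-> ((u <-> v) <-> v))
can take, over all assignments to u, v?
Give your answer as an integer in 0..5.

Take u = 1, v = 0:
v | v = 0 | 0 = 0
u | u = 1 | 1 = 1
u <-> v = 1 <-> 0 = 0
(u <-> v) <-> v = 0 <-> 0 = 5
(u | u) <-> ((u <-> v) <-> v) = 1 <-> 5 = 1
(v | v) | ((u | u) <-> ((u <-> v) <-> v)) = 0 | 1 = 1
No assignment yields a value below 1, so this is the minimum.

1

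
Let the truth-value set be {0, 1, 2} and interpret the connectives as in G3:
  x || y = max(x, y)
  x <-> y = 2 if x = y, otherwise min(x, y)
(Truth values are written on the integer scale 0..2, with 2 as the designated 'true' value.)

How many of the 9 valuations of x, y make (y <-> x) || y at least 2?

5

x = 0, y = 0 ↦ 2  ≥
x = 0, y = 1 ↦ 1  <
x = 0, y = 2 ↦ 2  ≥
x = 1, y = 0 ↦ 0  <
x = 1, y = 1 ↦ 2  ≥
x = 1, y = 2 ↦ 2  ≥
x = 2, y = 0 ↦ 0  <
x = 2, y = 1 ↦ 1  <
x = 2, y = 2 ↦ 2  ≥
So 5 of the 9 assignments meet the threshold.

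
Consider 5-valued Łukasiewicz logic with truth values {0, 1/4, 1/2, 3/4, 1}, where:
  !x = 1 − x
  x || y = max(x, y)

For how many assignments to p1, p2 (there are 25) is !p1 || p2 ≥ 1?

9

value 1: 9 assignments (counts)
value 3/4: 7 assignments
value 1/2: 5 assignments
value 1/4: 3 assignments
value 0: 1 assignment
So 9 of the 25 assignments meet the threshold.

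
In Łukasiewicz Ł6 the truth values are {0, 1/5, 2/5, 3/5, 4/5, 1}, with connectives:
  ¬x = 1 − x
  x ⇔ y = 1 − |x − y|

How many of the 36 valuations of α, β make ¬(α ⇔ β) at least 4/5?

6

value 1: 2 assignments (counts)
value 4/5: 4 assignments (counts)
value 3/5: 6 assignments
value 2/5: 8 assignments
value 1/5: 10 assignments
value 0: 6 assignments
So 6 of the 36 assignments meet the threshold.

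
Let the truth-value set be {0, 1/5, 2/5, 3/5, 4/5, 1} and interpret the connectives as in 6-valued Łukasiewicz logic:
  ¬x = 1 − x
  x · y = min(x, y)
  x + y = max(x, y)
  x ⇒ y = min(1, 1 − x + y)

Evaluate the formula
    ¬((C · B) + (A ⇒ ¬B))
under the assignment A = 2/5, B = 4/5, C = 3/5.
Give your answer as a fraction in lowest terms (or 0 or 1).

C · B = 3/5 · 4/5 = 3/5
¬B = ¬4/5 = 1/5
A ⇒ ¬B = 2/5 ⇒ 1/5 = 4/5
(C · B) + (A ⇒ ¬B) = 3/5 + 4/5 = 4/5
¬((C · B) + (A ⇒ ¬B)) = ¬4/5 = 1/5

1/5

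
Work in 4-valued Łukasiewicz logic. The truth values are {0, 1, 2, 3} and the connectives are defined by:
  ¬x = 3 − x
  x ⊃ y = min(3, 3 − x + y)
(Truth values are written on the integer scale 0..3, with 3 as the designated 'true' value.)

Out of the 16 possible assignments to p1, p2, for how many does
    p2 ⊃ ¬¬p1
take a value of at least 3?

10

p1 = 0, p2 = 0 ↦ 3  ≥
p1 = 0, p2 = 1 ↦ 2  <
p1 = 0, p2 = 2 ↦ 1  <
p1 = 0, p2 = 3 ↦ 0  <
p1 = 1, p2 = 0 ↦ 3  ≥
p1 = 1, p2 = 1 ↦ 3  ≥
p1 = 1, p2 = 2 ↦ 2  <
p1 = 1, p2 = 3 ↦ 1  <
p1 = 2, p2 = 0 ↦ 3  ≥
p1 = 2, p2 = 1 ↦ 3  ≥
p1 = 2, p2 = 2 ↦ 3  ≥
p1 = 2, p2 = 3 ↦ 2  <
p1 = 3, p2 = 0 ↦ 3  ≥
p1 = 3, p2 = 1 ↦ 3  ≥
p1 = 3, p2 = 2 ↦ 3  ≥
p1 = 3, p2 = 3 ↦ 3  ≥
So 10 of the 16 assignments meet the threshold.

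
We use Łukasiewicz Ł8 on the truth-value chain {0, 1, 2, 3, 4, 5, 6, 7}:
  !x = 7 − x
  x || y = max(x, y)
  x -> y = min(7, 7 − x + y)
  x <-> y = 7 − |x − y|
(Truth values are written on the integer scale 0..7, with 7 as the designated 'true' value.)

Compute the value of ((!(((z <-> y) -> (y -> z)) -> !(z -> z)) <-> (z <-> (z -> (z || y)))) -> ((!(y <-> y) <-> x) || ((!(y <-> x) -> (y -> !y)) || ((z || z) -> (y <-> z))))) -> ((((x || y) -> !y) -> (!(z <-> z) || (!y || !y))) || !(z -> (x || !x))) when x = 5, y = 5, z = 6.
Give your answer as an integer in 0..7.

5

z <-> y = 6 <-> 5 = 6
y -> z = 5 -> 6 = 7
(z <-> y) -> (y -> z) = 6 -> 7 = 7
z -> z = 6 -> 6 = 7
!(z -> z) = !7 = 0
((z <-> y) -> (y -> z)) -> !(z -> z) = 7 -> 0 = 0
!(((z <-> y) -> (y -> z)) -> !(z -> z)) = !0 = 7
z || y = 6 || 5 = 6
z -> (z || y) = 6 -> 6 = 7
z <-> (z -> (z || y)) = 6 <-> 7 = 6
!(((z <-> y) -> (y -> z)) -> !(z -> z)) <-> (z <-> (z -> (z || y))) = 7 <-> 6 = 6
y <-> y = 5 <-> 5 = 7
!(y <-> y) = !7 = 0
!(y <-> y) <-> x = 0 <-> 5 = 2
y <-> x = 5 <-> 5 = 7
!(y <-> x) = !7 = 0
!y = !5 = 2
y -> !y = 5 -> 2 = 4
!(y <-> x) -> (y -> !y) = 0 -> 4 = 7
z || z = 6 || 6 = 6
y <-> z = 5 <-> 6 = 6
(z || z) -> (y <-> z) = 6 -> 6 = 7
(!(y <-> x) -> (y -> !y)) || ((z || z) -> (y <-> z)) = 7 || 7 = 7
(!(y <-> y) <-> x) || ((!(y <-> x) -> (y -> !y)) || ((z || z) -> (y <-> z))) = 2 || 7 = 7
(!(((z <-> y) -> (y -> z)) -> !(z -> z)) <-> (z <-> (z -> (z || y)))) -> ((!(y <-> y) <-> x) || ((!(y <-> x) -> (y -> !y)) || ((z || z) -> (y <-> z)))) = 6 -> 7 = 7
x || y = 5 || 5 = 5
!y = !5 = 2
(x || y) -> !y = 5 -> 2 = 4
z <-> z = 6 <-> 6 = 7
!(z <-> z) = !7 = 0
!y = !5 = 2
!y = !5 = 2
!y || !y = 2 || 2 = 2
!(z <-> z) || (!y || !y) = 0 || 2 = 2
((x || y) -> !y) -> (!(z <-> z) || (!y || !y)) = 4 -> 2 = 5
!x = !5 = 2
x || !x = 5 || 2 = 5
z -> (x || !x) = 6 -> 5 = 6
!(z -> (x || !x)) = !6 = 1
(((x || y) -> !y) -> (!(z <-> z) || (!y || !y))) || !(z -> (x || !x)) = 5 || 1 = 5
((!(((z <-> y) -> (y -> z)) -> !(z -> z)) <-> (z <-> (z -> (z || y)))) -> ((!(y <-> y) <-> x) || ((!(y <-> x) -> (y -> !y)) || ((z || z) -> (y <-> z))))) -> ((((x || y) -> !y) -> (!(z <-> z) || (!y || !y))) || !(z -> (x || !x))) = 7 -> 5 = 5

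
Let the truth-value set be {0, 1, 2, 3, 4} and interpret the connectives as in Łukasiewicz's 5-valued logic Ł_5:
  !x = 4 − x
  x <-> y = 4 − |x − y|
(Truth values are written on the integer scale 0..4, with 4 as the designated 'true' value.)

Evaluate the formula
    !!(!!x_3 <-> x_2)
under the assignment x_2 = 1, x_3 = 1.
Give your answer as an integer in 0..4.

4

!x_3 = !1 = 3
!!x_3 = !3 = 1
!!x_3 <-> x_2 = 1 <-> 1 = 4
!(!!x_3 <-> x_2) = !4 = 0
!!(!!x_3 <-> x_2) = !0 = 4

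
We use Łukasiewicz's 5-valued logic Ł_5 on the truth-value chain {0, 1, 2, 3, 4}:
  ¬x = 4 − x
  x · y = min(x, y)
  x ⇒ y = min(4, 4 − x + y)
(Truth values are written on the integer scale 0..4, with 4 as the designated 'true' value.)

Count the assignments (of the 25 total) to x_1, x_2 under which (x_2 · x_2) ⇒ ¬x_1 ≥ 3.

value 4: 15 assignments (counts)
value 3: 4 assignments (counts)
value 2: 3 assignments
value 1: 2 assignments
value 0: 1 assignment
So 19 of the 25 assignments meet the threshold.

19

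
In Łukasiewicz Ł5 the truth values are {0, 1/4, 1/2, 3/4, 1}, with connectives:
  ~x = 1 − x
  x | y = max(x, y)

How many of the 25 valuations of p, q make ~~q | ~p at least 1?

9

value 1: 9 assignments (counts)
value 3/4: 7 assignments
value 1/2: 5 assignments
value 1/4: 3 assignments
value 0: 1 assignment
So 9 of the 25 assignments meet the threshold.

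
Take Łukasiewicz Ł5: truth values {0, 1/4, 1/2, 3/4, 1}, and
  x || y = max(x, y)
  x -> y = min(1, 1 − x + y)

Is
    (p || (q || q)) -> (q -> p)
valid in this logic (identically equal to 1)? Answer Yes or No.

No

Counterexample: take p = 0, q = 3/4.
q || q = 3/4 || 3/4 = 3/4
p || (q || q) = 0 || 3/4 = 3/4
q -> p = 3/4 -> 0 = 1/4
(p || (q || q)) -> (q -> p) = 3/4 -> 1/4 = 1/2
This gives 1/2 ≠ 1.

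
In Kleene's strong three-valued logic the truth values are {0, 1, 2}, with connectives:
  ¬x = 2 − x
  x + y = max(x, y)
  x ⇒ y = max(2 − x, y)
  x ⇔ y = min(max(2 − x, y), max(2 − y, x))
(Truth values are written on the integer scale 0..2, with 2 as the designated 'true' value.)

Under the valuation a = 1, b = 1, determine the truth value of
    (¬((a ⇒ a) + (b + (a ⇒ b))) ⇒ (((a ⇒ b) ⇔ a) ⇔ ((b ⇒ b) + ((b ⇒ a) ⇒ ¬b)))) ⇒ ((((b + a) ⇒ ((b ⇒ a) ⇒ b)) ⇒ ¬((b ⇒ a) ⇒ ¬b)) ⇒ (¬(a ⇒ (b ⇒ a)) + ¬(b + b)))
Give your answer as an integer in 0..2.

a ⇒ a = 1 ⇒ 1 = 1
a ⇒ b = 1 ⇒ 1 = 1
b + (a ⇒ b) = 1 + 1 = 1
(a ⇒ a) + (b + (a ⇒ b)) = 1 + 1 = 1
¬((a ⇒ a) + (b + (a ⇒ b))) = ¬1 = 1
a ⇒ b = 1 ⇒ 1 = 1
(a ⇒ b) ⇔ a = 1 ⇔ 1 = 1
b ⇒ b = 1 ⇒ 1 = 1
b ⇒ a = 1 ⇒ 1 = 1
¬b = ¬1 = 1
(b ⇒ a) ⇒ ¬b = 1 ⇒ 1 = 1
(b ⇒ b) + ((b ⇒ a) ⇒ ¬b) = 1 + 1 = 1
((a ⇒ b) ⇔ a) ⇔ ((b ⇒ b) + ((b ⇒ a) ⇒ ¬b)) = 1 ⇔ 1 = 1
¬((a ⇒ a) + (b + (a ⇒ b))) ⇒ (((a ⇒ b) ⇔ a) ⇔ ((b ⇒ b) + ((b ⇒ a) ⇒ ¬b))) = 1 ⇒ 1 = 1
b + a = 1 + 1 = 1
b ⇒ a = 1 ⇒ 1 = 1
(b ⇒ a) ⇒ b = 1 ⇒ 1 = 1
(b + a) ⇒ ((b ⇒ a) ⇒ b) = 1 ⇒ 1 = 1
b ⇒ a = 1 ⇒ 1 = 1
¬b = ¬1 = 1
(b ⇒ a) ⇒ ¬b = 1 ⇒ 1 = 1
¬((b ⇒ a) ⇒ ¬b) = ¬1 = 1
((b + a) ⇒ ((b ⇒ a) ⇒ b)) ⇒ ¬((b ⇒ a) ⇒ ¬b) = 1 ⇒ 1 = 1
b ⇒ a = 1 ⇒ 1 = 1
a ⇒ (b ⇒ a) = 1 ⇒ 1 = 1
¬(a ⇒ (b ⇒ a)) = ¬1 = 1
b + b = 1 + 1 = 1
¬(b + b) = ¬1 = 1
¬(a ⇒ (b ⇒ a)) + ¬(b + b) = 1 + 1 = 1
(((b + a) ⇒ ((b ⇒ a) ⇒ b)) ⇒ ¬((b ⇒ a) ⇒ ¬b)) ⇒ (¬(a ⇒ (b ⇒ a)) + ¬(b + b)) = 1 ⇒ 1 = 1
(¬((a ⇒ a) + (b + (a ⇒ b))) ⇒ (((a ⇒ b) ⇔ a) ⇔ ((b ⇒ b) + ((b ⇒ a) ⇒ ¬b)))) ⇒ ((((b + a) ⇒ ((b ⇒ a) ⇒ b)) ⇒ ¬((b ⇒ a) ⇒ ¬b)) ⇒ (¬(a ⇒ (b ⇒ a)) + ¬(b + b))) = 1 ⇒ 1 = 1

1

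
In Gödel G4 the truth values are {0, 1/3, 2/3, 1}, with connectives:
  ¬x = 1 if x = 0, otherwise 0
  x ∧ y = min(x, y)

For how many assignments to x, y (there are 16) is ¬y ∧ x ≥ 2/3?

2

x = 0, y = 0 ↦ 0  <
x = 0, y = 1/3 ↦ 0  <
x = 0, y = 2/3 ↦ 0  <
x = 0, y = 1 ↦ 0  <
x = 1/3, y = 0 ↦ 1/3  <
x = 1/3, y = 1/3 ↦ 0  <
x = 1/3, y = 2/3 ↦ 0  <
x = 1/3, y = 1 ↦ 0  <
x = 2/3, y = 0 ↦ 2/3  ≥
x = 2/3, y = 1/3 ↦ 0  <
x = 2/3, y = 2/3 ↦ 0  <
x = 2/3, y = 1 ↦ 0  <
x = 1, y = 0 ↦ 1  ≥
x = 1, y = 1/3 ↦ 0  <
x = 1, y = 2/3 ↦ 0  <
x = 1, y = 1 ↦ 0  <
So 2 of the 16 assignments meet the threshold.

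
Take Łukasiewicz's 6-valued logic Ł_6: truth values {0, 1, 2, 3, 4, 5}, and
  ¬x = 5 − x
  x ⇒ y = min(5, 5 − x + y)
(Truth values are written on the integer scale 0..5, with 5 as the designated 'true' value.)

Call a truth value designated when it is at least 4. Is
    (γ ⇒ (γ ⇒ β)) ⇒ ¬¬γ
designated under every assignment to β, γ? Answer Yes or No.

Counterexample: take β = 0, γ = 0.
γ ⇒ β = 0 ⇒ 0 = 5
γ ⇒ (γ ⇒ β) = 0 ⇒ 5 = 5
¬γ = ¬0 = 5
¬¬γ = ¬5 = 0
(γ ⇒ (γ ⇒ β)) ⇒ ¬¬γ = 5 ⇒ 0 = 0
This gives 0, which is below 4.

No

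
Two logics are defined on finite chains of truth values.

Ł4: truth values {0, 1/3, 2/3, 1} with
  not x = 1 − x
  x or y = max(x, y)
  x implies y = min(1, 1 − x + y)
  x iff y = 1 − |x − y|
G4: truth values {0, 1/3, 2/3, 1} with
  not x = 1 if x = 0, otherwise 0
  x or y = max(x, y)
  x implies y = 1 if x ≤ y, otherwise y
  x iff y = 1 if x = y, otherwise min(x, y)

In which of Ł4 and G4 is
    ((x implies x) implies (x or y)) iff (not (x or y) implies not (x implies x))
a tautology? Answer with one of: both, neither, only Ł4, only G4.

In Ł4: every assignment gives 1 — tautology.
In G4: at x = 0, y = 1/3 the value is 1/3 — not a tautology.

only Ł4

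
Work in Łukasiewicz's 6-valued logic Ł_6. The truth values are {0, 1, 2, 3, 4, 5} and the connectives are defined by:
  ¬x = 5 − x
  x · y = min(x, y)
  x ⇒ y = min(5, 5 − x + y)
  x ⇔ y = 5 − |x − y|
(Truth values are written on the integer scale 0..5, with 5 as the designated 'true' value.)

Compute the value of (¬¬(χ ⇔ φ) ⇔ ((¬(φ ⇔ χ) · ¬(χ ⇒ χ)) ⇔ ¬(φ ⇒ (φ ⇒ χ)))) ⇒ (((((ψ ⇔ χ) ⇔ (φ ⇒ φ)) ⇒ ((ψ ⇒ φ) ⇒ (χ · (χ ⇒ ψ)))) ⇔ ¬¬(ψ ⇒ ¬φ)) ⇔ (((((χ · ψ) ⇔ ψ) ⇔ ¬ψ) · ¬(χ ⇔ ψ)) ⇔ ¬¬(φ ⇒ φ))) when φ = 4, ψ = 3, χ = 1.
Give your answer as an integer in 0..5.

χ ⇔ φ = 1 ⇔ 4 = 2
¬(χ ⇔ φ) = ¬2 = 3
¬¬(χ ⇔ φ) = ¬3 = 2
φ ⇔ χ = 4 ⇔ 1 = 2
¬(φ ⇔ χ) = ¬2 = 3
χ ⇒ χ = 1 ⇒ 1 = 5
¬(χ ⇒ χ) = ¬5 = 0
¬(φ ⇔ χ) · ¬(χ ⇒ χ) = 3 · 0 = 0
φ ⇒ χ = 4 ⇒ 1 = 2
φ ⇒ (φ ⇒ χ) = 4 ⇒ 2 = 3
¬(φ ⇒ (φ ⇒ χ)) = ¬3 = 2
(¬(φ ⇔ χ) · ¬(χ ⇒ χ)) ⇔ ¬(φ ⇒ (φ ⇒ χ)) = 0 ⇔ 2 = 3
¬¬(χ ⇔ φ) ⇔ ((¬(φ ⇔ χ) · ¬(χ ⇒ χ)) ⇔ ¬(φ ⇒ (φ ⇒ χ))) = 2 ⇔ 3 = 4
ψ ⇔ χ = 3 ⇔ 1 = 3
φ ⇒ φ = 4 ⇒ 4 = 5
(ψ ⇔ χ) ⇔ (φ ⇒ φ) = 3 ⇔ 5 = 3
ψ ⇒ φ = 3 ⇒ 4 = 5
χ ⇒ ψ = 1 ⇒ 3 = 5
χ · (χ ⇒ ψ) = 1 · 5 = 1
(ψ ⇒ φ) ⇒ (χ · (χ ⇒ ψ)) = 5 ⇒ 1 = 1
((ψ ⇔ χ) ⇔ (φ ⇒ φ)) ⇒ ((ψ ⇒ φ) ⇒ (χ · (χ ⇒ ψ))) = 3 ⇒ 1 = 3
¬φ = ¬4 = 1
ψ ⇒ ¬φ = 3 ⇒ 1 = 3
¬(ψ ⇒ ¬φ) = ¬3 = 2
¬¬(ψ ⇒ ¬φ) = ¬2 = 3
(((ψ ⇔ χ) ⇔ (φ ⇒ φ)) ⇒ ((ψ ⇒ φ) ⇒ (χ · (χ ⇒ ψ)))) ⇔ ¬¬(ψ ⇒ ¬φ) = 3 ⇔ 3 = 5
χ · ψ = 1 · 3 = 1
(χ · ψ) ⇔ ψ = 1 ⇔ 3 = 3
¬ψ = ¬3 = 2
((χ · ψ) ⇔ ψ) ⇔ ¬ψ = 3 ⇔ 2 = 4
χ ⇔ ψ = 1 ⇔ 3 = 3
¬(χ ⇔ ψ) = ¬3 = 2
(((χ · ψ) ⇔ ψ) ⇔ ¬ψ) · ¬(χ ⇔ ψ) = 4 · 2 = 2
φ ⇒ φ = 4 ⇒ 4 = 5
¬(φ ⇒ φ) = ¬5 = 0
¬¬(φ ⇒ φ) = ¬0 = 5
((((χ · ψ) ⇔ ψ) ⇔ ¬ψ) · ¬(χ ⇔ ψ)) ⇔ ¬¬(φ ⇒ φ) = 2 ⇔ 5 = 2
((((ψ ⇔ χ) ⇔ (φ ⇒ φ)) ⇒ ((ψ ⇒ φ) ⇒ (χ · (χ ⇒ ψ)))) ⇔ ¬¬(ψ ⇒ ¬φ)) ⇔ (((((χ · ψ) ⇔ ψ) ⇔ ¬ψ) · ¬(χ ⇔ ψ)) ⇔ ¬¬(φ ⇒ φ)) = 5 ⇔ 2 = 2
(¬¬(χ ⇔ φ) ⇔ ((¬(φ ⇔ χ) · ¬(χ ⇒ χ)) ⇔ ¬(φ ⇒ (φ ⇒ χ)))) ⇒ (((((ψ ⇔ χ) ⇔ (φ ⇒ φ)) ⇒ ((ψ ⇒ φ) ⇒ (χ · (χ ⇒ ψ)))) ⇔ ¬¬(ψ ⇒ ¬φ)) ⇔ (((((χ · ψ) ⇔ ψ) ⇔ ¬ψ) · ¬(χ ⇔ ψ)) ⇔ ¬¬(φ ⇒ φ))) = 4 ⇒ 2 = 3

3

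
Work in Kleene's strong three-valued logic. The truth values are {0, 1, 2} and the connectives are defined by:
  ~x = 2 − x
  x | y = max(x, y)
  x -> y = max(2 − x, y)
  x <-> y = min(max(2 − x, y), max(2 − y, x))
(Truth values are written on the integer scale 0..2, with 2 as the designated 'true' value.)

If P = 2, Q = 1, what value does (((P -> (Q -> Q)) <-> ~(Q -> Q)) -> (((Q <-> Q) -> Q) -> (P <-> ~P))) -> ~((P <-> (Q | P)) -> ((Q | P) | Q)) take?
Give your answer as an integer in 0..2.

Q -> Q = 1 -> 1 = 1
P -> (Q -> Q) = 2 -> 1 = 1
Q -> Q = 1 -> 1 = 1
~(Q -> Q) = ~1 = 1
(P -> (Q -> Q)) <-> ~(Q -> Q) = 1 <-> 1 = 1
Q <-> Q = 1 <-> 1 = 1
(Q <-> Q) -> Q = 1 -> 1 = 1
~P = ~2 = 0
P <-> ~P = 2 <-> 0 = 0
((Q <-> Q) -> Q) -> (P <-> ~P) = 1 -> 0 = 1
((P -> (Q -> Q)) <-> ~(Q -> Q)) -> (((Q <-> Q) -> Q) -> (P <-> ~P)) = 1 -> 1 = 1
Q | P = 1 | 2 = 2
P <-> (Q | P) = 2 <-> 2 = 2
Q | P = 1 | 2 = 2
(Q | P) | Q = 2 | 1 = 2
(P <-> (Q | P)) -> ((Q | P) | Q) = 2 -> 2 = 2
~((P <-> (Q | P)) -> ((Q | P) | Q)) = ~2 = 0
(((P -> (Q -> Q)) <-> ~(Q -> Q)) -> (((Q <-> Q) -> Q) -> (P <-> ~P))) -> ~((P <-> (Q | P)) -> ((Q | P) | Q)) = 1 -> 0 = 1

1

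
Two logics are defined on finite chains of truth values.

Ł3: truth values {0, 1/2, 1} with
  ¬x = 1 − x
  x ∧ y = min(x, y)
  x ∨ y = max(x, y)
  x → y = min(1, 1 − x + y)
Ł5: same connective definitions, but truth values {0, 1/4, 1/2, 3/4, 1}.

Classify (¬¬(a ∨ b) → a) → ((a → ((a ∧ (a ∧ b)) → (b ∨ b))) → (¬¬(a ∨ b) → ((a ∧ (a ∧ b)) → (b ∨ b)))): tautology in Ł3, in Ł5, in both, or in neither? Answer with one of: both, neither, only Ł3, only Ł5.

In Ł3: every assignment gives 1 — tautology.
In Ł5: every assignment gives 1 — tautology.

both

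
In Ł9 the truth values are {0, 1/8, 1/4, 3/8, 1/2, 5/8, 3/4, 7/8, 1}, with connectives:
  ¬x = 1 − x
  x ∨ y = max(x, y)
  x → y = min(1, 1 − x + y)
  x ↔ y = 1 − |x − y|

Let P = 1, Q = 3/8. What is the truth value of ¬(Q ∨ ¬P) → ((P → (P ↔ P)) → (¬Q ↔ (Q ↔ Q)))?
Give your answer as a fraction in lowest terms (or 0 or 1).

1

¬P = ¬1 = 0
Q ∨ ¬P = 3/8 ∨ 0 = 3/8
¬(Q ∨ ¬P) = ¬3/8 = 5/8
P ↔ P = 1 ↔ 1 = 1
P → (P ↔ P) = 1 → 1 = 1
¬Q = ¬3/8 = 5/8
Q ↔ Q = 3/8 ↔ 3/8 = 1
¬Q ↔ (Q ↔ Q) = 5/8 ↔ 1 = 5/8
(P → (P ↔ P)) → (¬Q ↔ (Q ↔ Q)) = 1 → 5/8 = 5/8
¬(Q ∨ ¬P) → ((P → (P ↔ P)) → (¬Q ↔ (Q ↔ Q))) = 5/8 → 5/8 = 1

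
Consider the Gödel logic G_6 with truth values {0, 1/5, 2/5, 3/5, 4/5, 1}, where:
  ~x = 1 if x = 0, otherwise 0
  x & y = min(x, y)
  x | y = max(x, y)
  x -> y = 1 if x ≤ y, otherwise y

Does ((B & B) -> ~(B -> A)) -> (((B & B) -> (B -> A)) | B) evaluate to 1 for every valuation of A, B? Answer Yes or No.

No

Counterexample: take A = 0, B = 1/5.
B & B = 1/5 & 1/5 = 1/5
B -> A = 1/5 -> 0 = 0
~(B -> A) = ~0 = 1
(B & B) -> ~(B -> A) = 1/5 -> 1 = 1
B & B = 1/5 & 1/5 = 1/5
B -> A = 1/5 -> 0 = 0
(B & B) -> (B -> A) = 1/5 -> 0 = 0
((B & B) -> (B -> A)) | B = 0 | 1/5 = 1/5
((B & B) -> ~(B -> A)) -> (((B & B) -> (B -> A)) | B) = 1 -> 1/5 = 1/5
This gives 1/5 ≠ 1.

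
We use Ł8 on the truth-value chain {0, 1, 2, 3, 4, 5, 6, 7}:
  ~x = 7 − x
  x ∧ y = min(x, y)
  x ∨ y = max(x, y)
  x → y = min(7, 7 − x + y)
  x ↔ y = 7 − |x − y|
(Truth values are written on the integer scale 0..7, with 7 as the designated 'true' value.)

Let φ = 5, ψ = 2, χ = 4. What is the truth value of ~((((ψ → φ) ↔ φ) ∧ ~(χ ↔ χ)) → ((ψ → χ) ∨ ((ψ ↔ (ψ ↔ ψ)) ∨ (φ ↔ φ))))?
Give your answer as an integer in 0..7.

ψ → φ = 2 → 5 = 7
(ψ → φ) ↔ φ = 7 ↔ 5 = 5
χ ↔ χ = 4 ↔ 4 = 7
~(χ ↔ χ) = ~7 = 0
((ψ → φ) ↔ φ) ∧ ~(χ ↔ χ) = 5 ∧ 0 = 0
ψ → χ = 2 → 4 = 7
ψ ↔ ψ = 2 ↔ 2 = 7
ψ ↔ (ψ ↔ ψ) = 2 ↔ 7 = 2
φ ↔ φ = 5 ↔ 5 = 7
(ψ ↔ (ψ ↔ ψ)) ∨ (φ ↔ φ) = 2 ∨ 7 = 7
(ψ → χ) ∨ ((ψ ↔ (ψ ↔ ψ)) ∨ (φ ↔ φ)) = 7 ∨ 7 = 7
(((ψ → φ) ↔ φ) ∧ ~(χ ↔ χ)) → ((ψ → χ) ∨ ((ψ ↔ (ψ ↔ ψ)) ∨ (φ ↔ φ))) = 0 → 7 = 7
~((((ψ → φ) ↔ φ) ∧ ~(χ ↔ χ)) → ((ψ → χ) ∨ ((ψ ↔ (ψ ↔ ψ)) ∨ (φ ↔ φ)))) = ~7 = 0

0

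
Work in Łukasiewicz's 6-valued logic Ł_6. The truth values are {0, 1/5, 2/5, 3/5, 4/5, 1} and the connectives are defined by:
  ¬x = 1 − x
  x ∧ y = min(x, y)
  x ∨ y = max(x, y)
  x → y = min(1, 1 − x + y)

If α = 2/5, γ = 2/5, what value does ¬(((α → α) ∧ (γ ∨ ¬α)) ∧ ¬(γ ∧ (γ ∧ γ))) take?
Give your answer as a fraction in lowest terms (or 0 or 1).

2/5

α → α = 2/5 → 2/5 = 1
¬α = ¬2/5 = 3/5
γ ∨ ¬α = 2/5 ∨ 3/5 = 3/5
(α → α) ∧ (γ ∨ ¬α) = 1 ∧ 3/5 = 3/5
γ ∧ γ = 2/5 ∧ 2/5 = 2/5
γ ∧ (γ ∧ γ) = 2/5 ∧ 2/5 = 2/5
¬(γ ∧ (γ ∧ γ)) = ¬2/5 = 3/5
((α → α) ∧ (γ ∨ ¬α)) ∧ ¬(γ ∧ (γ ∧ γ)) = 3/5 ∧ 3/5 = 3/5
¬(((α → α) ∧ (γ ∨ ¬α)) ∧ ¬(γ ∧ (γ ∧ γ))) = ¬3/5 = 2/5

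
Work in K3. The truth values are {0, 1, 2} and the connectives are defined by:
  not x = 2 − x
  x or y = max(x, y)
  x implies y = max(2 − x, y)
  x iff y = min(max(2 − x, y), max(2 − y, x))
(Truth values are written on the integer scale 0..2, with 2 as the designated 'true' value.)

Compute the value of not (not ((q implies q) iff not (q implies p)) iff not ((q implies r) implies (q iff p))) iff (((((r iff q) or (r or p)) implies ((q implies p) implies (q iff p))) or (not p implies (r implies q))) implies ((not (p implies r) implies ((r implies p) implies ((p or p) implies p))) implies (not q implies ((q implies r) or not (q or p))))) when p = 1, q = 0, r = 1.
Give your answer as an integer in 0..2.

q implies q = 0 implies 0 = 2
q implies p = 0 implies 1 = 2
not (q implies p) = not 2 = 0
(q implies q) iff not (q implies p) = 2 iff 0 = 0
not ((q implies q) iff not (q implies p)) = not 0 = 2
q implies r = 0 implies 1 = 2
q iff p = 0 iff 1 = 1
(q implies r) implies (q iff p) = 2 implies 1 = 1
not ((q implies r) implies (q iff p)) = not 1 = 1
not ((q implies q) iff not (q implies p)) iff not ((q implies r) implies (q iff p)) = 2 iff 1 = 1
not (not ((q implies q) iff not (q implies p)) iff not ((q implies r) implies (q iff p))) = not 1 = 1
r iff q = 1 iff 0 = 1
r or p = 1 or 1 = 1
(r iff q) or (r or p) = 1 or 1 = 1
q implies p = 0 implies 1 = 2
q iff p = 0 iff 1 = 1
(q implies p) implies (q iff p) = 2 implies 1 = 1
((r iff q) or (r or p)) implies ((q implies p) implies (q iff p)) = 1 implies 1 = 1
not p = not 1 = 1
r implies q = 1 implies 0 = 1
not p implies (r implies q) = 1 implies 1 = 1
(((r iff q) or (r or p)) implies ((q implies p) implies (q iff p))) or (not p implies (r implies q)) = 1 or 1 = 1
p implies r = 1 implies 1 = 1
not (p implies r) = not 1 = 1
r implies p = 1 implies 1 = 1
p or p = 1 or 1 = 1
(p or p) implies p = 1 implies 1 = 1
(r implies p) implies ((p or p) implies p) = 1 implies 1 = 1
not (p implies r) implies ((r implies p) implies ((p or p) implies p)) = 1 implies 1 = 1
not q = not 0 = 2
q implies r = 0 implies 1 = 2
q or p = 0 or 1 = 1
not (q or p) = not 1 = 1
(q implies r) or not (q or p) = 2 or 1 = 2
not q implies ((q implies r) or not (q or p)) = 2 implies 2 = 2
(not (p implies r) implies ((r implies p) implies ((p or p) implies p))) implies (not q implies ((q implies r) or not (q or p))) = 1 implies 2 = 2
((((r iff q) or (r or p)) implies ((q implies p) implies (q iff p))) or (not p implies (r implies q))) implies ((not (p implies r) implies ((r implies p) implies ((p or p) implies p))) implies (not q implies ((q implies r) or not (q or p)))) = 1 implies 2 = 2
not (not ((q implies q) iff not (q implies p)) iff not ((q implies r) implies (q iff p))) iff (((((r iff q) or (r or p)) implies ((q implies p) implies (q iff p))) or (not p implies (r implies q))) implies ((not (p implies r) implies ((r implies p) implies ((p or p) implies p))) implies (not q implies ((q implies r) or not (q or p))))) = 1 iff 2 = 1

1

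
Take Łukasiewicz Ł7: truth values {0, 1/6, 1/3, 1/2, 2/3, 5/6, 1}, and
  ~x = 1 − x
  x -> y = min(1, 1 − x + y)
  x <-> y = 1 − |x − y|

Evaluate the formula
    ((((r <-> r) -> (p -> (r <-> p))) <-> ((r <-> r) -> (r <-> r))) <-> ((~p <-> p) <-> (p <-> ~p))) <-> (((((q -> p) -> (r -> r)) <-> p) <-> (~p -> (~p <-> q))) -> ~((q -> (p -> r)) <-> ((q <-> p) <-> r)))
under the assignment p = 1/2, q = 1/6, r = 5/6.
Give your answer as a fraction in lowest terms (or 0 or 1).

r <-> r = 5/6 <-> 5/6 = 1
r <-> p = 5/6 <-> 1/2 = 2/3
p -> (r <-> p) = 1/2 -> 2/3 = 1
(r <-> r) -> (p -> (r <-> p)) = 1 -> 1 = 1
r <-> r = 5/6 <-> 5/6 = 1
r <-> r = 5/6 <-> 5/6 = 1
(r <-> r) -> (r <-> r) = 1 -> 1 = 1
((r <-> r) -> (p -> (r <-> p))) <-> ((r <-> r) -> (r <-> r)) = 1 <-> 1 = 1
~p = ~1/2 = 1/2
~p <-> p = 1/2 <-> 1/2 = 1
~p = ~1/2 = 1/2
p <-> ~p = 1/2 <-> 1/2 = 1
(~p <-> p) <-> (p <-> ~p) = 1 <-> 1 = 1
(((r <-> r) -> (p -> (r <-> p))) <-> ((r <-> r) -> (r <-> r))) <-> ((~p <-> p) <-> (p <-> ~p)) = 1 <-> 1 = 1
q -> p = 1/6 -> 1/2 = 1
r -> r = 5/6 -> 5/6 = 1
(q -> p) -> (r -> r) = 1 -> 1 = 1
((q -> p) -> (r -> r)) <-> p = 1 <-> 1/2 = 1/2
~p = ~1/2 = 1/2
~p = ~1/2 = 1/2
~p <-> q = 1/2 <-> 1/6 = 2/3
~p -> (~p <-> q) = 1/2 -> 2/3 = 1
(((q -> p) -> (r -> r)) <-> p) <-> (~p -> (~p <-> q)) = 1/2 <-> 1 = 1/2
p -> r = 1/2 -> 5/6 = 1
q -> (p -> r) = 1/6 -> 1 = 1
q <-> p = 1/6 <-> 1/2 = 2/3
(q <-> p) <-> r = 2/3 <-> 5/6 = 5/6
(q -> (p -> r)) <-> ((q <-> p) <-> r) = 1 <-> 5/6 = 5/6
~((q -> (p -> r)) <-> ((q <-> p) <-> r)) = ~5/6 = 1/6
((((q -> p) -> (r -> r)) <-> p) <-> (~p -> (~p <-> q))) -> ~((q -> (p -> r)) <-> ((q <-> p) <-> r)) = 1/2 -> 1/6 = 2/3
((((r <-> r) -> (p -> (r <-> p))) <-> ((r <-> r) -> (r <-> r))) <-> ((~p <-> p) <-> (p <-> ~p))) <-> (((((q -> p) -> (r -> r)) <-> p) <-> (~p -> (~p <-> q))) -> ~((q -> (p -> r)) <-> ((q <-> p) <-> r))) = 1 <-> 2/3 = 2/3

2/3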